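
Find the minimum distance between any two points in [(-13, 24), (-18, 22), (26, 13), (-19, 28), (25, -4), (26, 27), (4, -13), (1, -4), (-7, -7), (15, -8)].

Computing all pairwise distances among 10 points:

d((-13, 24), (-18, 22)) = 5.3852 <-- minimum
d((-13, 24), (26, 13)) = 40.5216
d((-13, 24), (-19, 28)) = 7.2111
d((-13, 24), (25, -4)) = 47.2017
d((-13, 24), (26, 27)) = 39.1152
d((-13, 24), (4, -13)) = 40.7185
d((-13, 24), (1, -4)) = 31.305
d((-13, 24), (-7, -7)) = 31.5753
d((-13, 24), (15, -8)) = 42.5206
d((-18, 22), (26, 13)) = 44.911
d((-18, 22), (-19, 28)) = 6.0828
d((-18, 22), (25, -4)) = 50.2494
d((-18, 22), (26, 27)) = 44.2832
d((-18, 22), (4, -13)) = 41.3401
d((-18, 22), (1, -4)) = 32.2025
d((-18, 22), (-7, -7)) = 31.0161
d((-18, 22), (15, -8)) = 44.5982
d((26, 13), (-19, 28)) = 47.4342
d((26, 13), (25, -4)) = 17.0294
d((26, 13), (26, 27)) = 14.0
d((26, 13), (4, -13)) = 34.0588
d((26, 13), (1, -4)) = 30.2324
d((26, 13), (-7, -7)) = 38.5876
d((26, 13), (15, -8)) = 23.7065
d((-19, 28), (25, -4)) = 54.4059
d((-19, 28), (26, 27)) = 45.0111
d((-19, 28), (4, -13)) = 47.0106
d((-19, 28), (1, -4)) = 37.7359
d((-19, 28), (-7, -7)) = 37.0
d((-19, 28), (15, -8)) = 49.5177
d((25, -4), (26, 27)) = 31.0161
d((25, -4), (4, -13)) = 22.8473
d((25, -4), (1, -4)) = 24.0
d((25, -4), (-7, -7)) = 32.1403
d((25, -4), (15, -8)) = 10.7703
d((26, 27), (4, -13)) = 45.6508
d((26, 27), (1, -4)) = 39.8246
d((26, 27), (-7, -7)) = 47.3814
d((26, 27), (15, -8)) = 36.6879
d((4, -13), (1, -4)) = 9.4868
d((4, -13), (-7, -7)) = 12.53
d((4, -13), (15, -8)) = 12.083
d((1, -4), (-7, -7)) = 8.544
d((1, -4), (15, -8)) = 14.5602
d((-7, -7), (15, -8)) = 22.0227

Closest pair: (-13, 24) and (-18, 22) with distance 5.3852

The closest pair is (-13, 24) and (-18, 22) with Euclidean distance 5.3852. For 10 points, brute-force pairwise comparison is shown above. For large n, the divide-and-conquer algorithm (sort by x, recurse on halves, check the dividing strip) achieves O(n log n).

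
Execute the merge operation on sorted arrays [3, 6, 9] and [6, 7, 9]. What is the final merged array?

Merging process:

Compare 3 vs 6: take 3 from left. Merged: [3]
Compare 6 vs 6: take 6 from left. Merged: [3, 6]
Compare 9 vs 6: take 6 from right. Merged: [3, 6, 6]
Compare 9 vs 7: take 7 from right. Merged: [3, 6, 6, 7]
Compare 9 vs 9: take 9 from left. Merged: [3, 6, 6, 7, 9]
Append remaining from right: [9]. Merged: [3, 6, 6, 7, 9, 9]

Final merged array: [3, 6, 6, 7, 9, 9]
Total comparisons: 5

The merged array is [3, 6, 6, 7, 9, 9], requiring 5 comparisons. The merge step runs in O(n) time where n is the total number of elements.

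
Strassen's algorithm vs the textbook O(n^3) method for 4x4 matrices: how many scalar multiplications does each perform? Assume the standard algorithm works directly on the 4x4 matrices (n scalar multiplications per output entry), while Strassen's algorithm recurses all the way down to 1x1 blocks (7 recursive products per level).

Matrix multiplication for 4x4 matrices:

Standard algorithm: 4^3 = 64 multiplications
Strassen's algorithm: 7^(log2(4)) = 7^2 = 49 multiplications
Savings: 64 - 49 = 15 multiplications

Standard: 64 multiplications (4^3). Strassen: 49 multiplications (7^2). Strassen reduces 8 recursive multiplications to 7 at each level.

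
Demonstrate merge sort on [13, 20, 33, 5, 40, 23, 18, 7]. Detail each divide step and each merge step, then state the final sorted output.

Merge sort trace:

Split: [13, 20, 33, 5, 40, 23, 18, 7] -> [13, 20, 33, 5] and [40, 23, 18, 7]
  Split: [13, 20, 33, 5] -> [13, 20] and [33, 5]
    Split: [13, 20] -> [13] and [20]
    Merge: [13] + [20] -> [13, 20]
    Split: [33, 5] -> [33] and [5]
    Merge: [33] + [5] -> [5, 33]
  Merge: [13, 20] + [5, 33] -> [5, 13, 20, 33]
  Split: [40, 23, 18, 7] -> [40, 23] and [18, 7]
    Split: [40, 23] -> [40] and [23]
    Merge: [40] + [23] -> [23, 40]
    Split: [18, 7] -> [18] and [7]
    Merge: [18] + [7] -> [7, 18]
  Merge: [23, 40] + [7, 18] -> [7, 18, 23, 40]
Merge: [5, 13, 20, 33] + [7, 18, 23, 40] -> [5, 7, 13, 18, 20, 23, 33, 40]

Final sorted array: [5, 7, 13, 18, 20, 23, 33, 40]

The merge sort proceeds by recursively splitting the array and merging sorted halves.
After all merges, the sorted array is [5, 7, 13, 18, 20, 23, 33, 40].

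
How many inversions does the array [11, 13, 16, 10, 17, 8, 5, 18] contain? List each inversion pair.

Finding inversions in [11, 13, 16, 10, 17, 8, 5, 18]:

(0, 3): arr[0]=11 > arr[3]=10
(0, 5): arr[0]=11 > arr[5]=8
(0, 6): arr[0]=11 > arr[6]=5
(1, 3): arr[1]=13 > arr[3]=10
(1, 5): arr[1]=13 > arr[5]=8
(1, 6): arr[1]=13 > arr[6]=5
(2, 3): arr[2]=16 > arr[3]=10
(2, 5): arr[2]=16 > arr[5]=8
(2, 6): arr[2]=16 > arr[6]=5
(3, 5): arr[3]=10 > arr[5]=8
(3, 6): arr[3]=10 > arr[6]=5
(4, 5): arr[4]=17 > arr[5]=8
(4, 6): arr[4]=17 > arr[6]=5
(5, 6): arr[5]=8 > arr[6]=5

Total inversions: 14

The array has 14 inversion(s): (0,3), (0,5), (0,6), (1,3), (1,5), (1,6), (2,3), (2,5), (2,6), (3,5), (3,6), (4,5), (4,6), (5,6). Each pair (i,j) satisfies i < j and arr[i] > arr[j].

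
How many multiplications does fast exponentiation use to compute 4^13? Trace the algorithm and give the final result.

Computing 4^13 by squaring (build up from 4^1; each line after the first costs one multiplication):

4^1 = 4
4^2 = (4^1)^2 = 4^2 = 16
4^3 = 4 * 4^2 = 4 * 16 = 64
4^6 = (4^3)^2 = 64^2 = 4096
4^12 = (4^6)^2 = 4096^2 = 16777216
4^13 = 4 * 4^12 = 4 * 16777216 = 67108864

Result: 67108864
Multiplications needed: 5 (5 lines after 4^1)

4^13 = 67108864. Using exponentiation by squaring, this requires 5 multiplications. The key idea: if the exponent is even, square the half-power; if odd, multiply by the base once.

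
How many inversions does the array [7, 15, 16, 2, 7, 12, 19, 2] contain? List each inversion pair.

Finding inversions in [7, 15, 16, 2, 7, 12, 19, 2]:

(0, 3): arr[0]=7 > arr[3]=2
(0, 7): arr[0]=7 > arr[7]=2
(1, 3): arr[1]=15 > arr[3]=2
(1, 4): arr[1]=15 > arr[4]=7
(1, 5): arr[1]=15 > arr[5]=12
(1, 7): arr[1]=15 > arr[7]=2
(2, 3): arr[2]=16 > arr[3]=2
(2, 4): arr[2]=16 > arr[4]=7
(2, 5): arr[2]=16 > arr[5]=12
(2, 7): arr[2]=16 > arr[7]=2
(4, 7): arr[4]=7 > arr[7]=2
(5, 7): arr[5]=12 > arr[7]=2
(6, 7): arr[6]=19 > arr[7]=2

Total inversions: 13

The array has 13 inversion(s): (0,3), (0,7), (1,3), (1,4), (1,5), (1,7), (2,3), (2,4), (2,5), (2,7), (4,7), (5,7), (6,7). Each pair (i,j) satisfies i < j and arr[i] > arr[j].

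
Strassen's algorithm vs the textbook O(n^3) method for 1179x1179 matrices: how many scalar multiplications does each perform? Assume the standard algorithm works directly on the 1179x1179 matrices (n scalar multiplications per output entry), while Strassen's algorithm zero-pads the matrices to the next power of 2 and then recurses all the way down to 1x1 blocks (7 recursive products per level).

Matrix multiplication for 1179x1179 matrices:

Strassen's algorithm requires power-of-2 dimensions. Pad 1179x1179 to 2048x2048 (next power of 2).

Standard algorithm: 1179^3 = 1638858339 multiplications
Strassen's algorithm: 7^(log2(2048)) = 7^11 = 1977326743 multiplications
Difference: 1638858339 - 1977326743 = -338468404 (Strassen uses MORE here due to padding overhead — for small or just-over-power-of-2 n, padding can outweigh the per-level savings)

Standard: 1638858339 multiplications (1179^3). Strassen: 1977326743 multiplications (7^11, after padding to 2048x2048). Strassen reduces 8 recursive multiplications to 7 at each level.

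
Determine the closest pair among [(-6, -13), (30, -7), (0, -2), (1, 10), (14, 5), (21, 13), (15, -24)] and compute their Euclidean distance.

Computing all pairwise distances among 7 points:

d((-6, -13), (30, -7)) = 36.4966
d((-6, -13), (0, -2)) = 12.53
d((-6, -13), (1, 10)) = 24.0416
d((-6, -13), (14, 5)) = 26.9072
d((-6, -13), (21, 13)) = 37.4833
d((-6, -13), (15, -24)) = 23.7065
d((30, -7), (0, -2)) = 30.4138
d((30, -7), (1, 10)) = 33.6155
d((30, -7), (14, 5)) = 20.0
d((30, -7), (21, 13)) = 21.9317
d((30, -7), (15, -24)) = 22.6716
d((0, -2), (1, 10)) = 12.0416
d((0, -2), (14, 5)) = 15.6525
d((0, -2), (21, 13)) = 25.807
d((0, -2), (15, -24)) = 26.6271
d((1, 10), (14, 5)) = 13.9284
d((1, 10), (21, 13)) = 20.2237
d((1, 10), (15, -24)) = 36.7696
d((14, 5), (21, 13)) = 10.6301 <-- minimum
d((14, 5), (15, -24)) = 29.0172
d((21, 13), (15, -24)) = 37.4833

Closest pair: (14, 5) and (21, 13) with distance 10.6301

The closest pair is (14, 5) and (21, 13) with Euclidean distance 10.6301. For 7 points, brute-force pairwise comparison is shown above. For large n, the divide-and-conquer algorithm (sort by x, recurse on halves, check the dividing strip) achieves O(n log n).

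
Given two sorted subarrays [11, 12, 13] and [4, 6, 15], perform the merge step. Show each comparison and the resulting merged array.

Merging process:

Compare 11 vs 4: take 4 from right. Merged: [4]
Compare 11 vs 6: take 6 from right. Merged: [4, 6]
Compare 11 vs 15: take 11 from left. Merged: [4, 6, 11]
Compare 12 vs 15: take 12 from left. Merged: [4, 6, 11, 12]
Compare 13 vs 15: take 13 from left. Merged: [4, 6, 11, 12, 13]
Append remaining from right: [15]. Merged: [4, 6, 11, 12, 13, 15]

Final merged array: [4, 6, 11, 12, 13, 15]
Total comparisons: 5

The merged array is [4, 6, 11, 12, 13, 15], requiring 5 comparisons. The merge step runs in O(n) time where n is the total number of elements.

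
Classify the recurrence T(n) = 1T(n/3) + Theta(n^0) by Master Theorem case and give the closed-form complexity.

Master Theorem for T(n) = 1T(n/3) + O(n^0):

a = 1, b = 3, c = 0
log_b(a) = log_3(1) = 0.0000

Case 2: c = 0 = log_3(1) = 0.0000
T(n) = O(n^0 log n) = O(log n)

For T(n) = 1T(n/3) + O(n^0): log_3(1) = 0.0000. This is Case 2 of the Master Theorem (c = log_b(a), equal work at all levels), giving O(log n).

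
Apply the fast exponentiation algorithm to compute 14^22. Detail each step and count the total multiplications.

Computing 14^22 by squaring (build up from 14^1; each line after the first costs one multiplication):

14^1 = 14
14^2 = (14^1)^2 = 14^2 = 196
14^4 = (14^2)^2 = 196^2 = 38416
14^5 = 14 * 14^4 = 14 * 38416 = 537824
14^10 = (14^5)^2 = 537824^2 = 289254654976
14^11 = 14 * 14^10 = 14 * 289254654976 = 4049565169664
14^22 = (14^11)^2 = 4049565169664^2 = 16398978063355821105872896

Result: 16398978063355821105872896
Multiplications needed: 6 (6 lines after 14^1)

14^22 = 16398978063355821105872896. Using exponentiation by squaring, this requires 6 multiplications. The key idea: if the exponent is even, square the half-power; if odd, multiply by the base once.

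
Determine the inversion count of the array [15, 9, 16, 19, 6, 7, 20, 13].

Finding inversions in [15, 9, 16, 19, 6, 7, 20, 13]:

(0, 1): arr[0]=15 > arr[1]=9
(0, 4): arr[0]=15 > arr[4]=6
(0, 5): arr[0]=15 > arr[5]=7
(0, 7): arr[0]=15 > arr[7]=13
(1, 4): arr[1]=9 > arr[4]=6
(1, 5): arr[1]=9 > arr[5]=7
(2, 4): arr[2]=16 > arr[4]=6
(2, 5): arr[2]=16 > arr[5]=7
(2, 7): arr[2]=16 > arr[7]=13
(3, 4): arr[3]=19 > arr[4]=6
(3, 5): arr[3]=19 > arr[5]=7
(3, 7): arr[3]=19 > arr[7]=13
(6, 7): arr[6]=20 > arr[7]=13

Total inversions: 13

The array has 13 inversion(s): (0,1), (0,4), (0,5), (0,7), (1,4), (1,5), (2,4), (2,5), (2,7), (3,4), (3,5), (3,7), (6,7). Each pair (i,j) satisfies i < j and arr[i] > arr[j].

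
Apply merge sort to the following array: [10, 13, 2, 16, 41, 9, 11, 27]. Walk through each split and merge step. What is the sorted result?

Merge sort trace:

Split: [10, 13, 2, 16, 41, 9, 11, 27] -> [10, 13, 2, 16] and [41, 9, 11, 27]
  Split: [10, 13, 2, 16] -> [10, 13] and [2, 16]
    Split: [10, 13] -> [10] and [13]
    Merge: [10] + [13] -> [10, 13]
    Split: [2, 16] -> [2] and [16]
    Merge: [2] + [16] -> [2, 16]
  Merge: [10, 13] + [2, 16] -> [2, 10, 13, 16]
  Split: [41, 9, 11, 27] -> [41, 9] and [11, 27]
    Split: [41, 9] -> [41] and [9]
    Merge: [41] + [9] -> [9, 41]
    Split: [11, 27] -> [11] and [27]
    Merge: [11] + [27] -> [11, 27]
  Merge: [9, 41] + [11, 27] -> [9, 11, 27, 41]
Merge: [2, 10, 13, 16] + [9, 11, 27, 41] -> [2, 9, 10, 11, 13, 16, 27, 41]

Final sorted array: [2, 9, 10, 11, 13, 16, 27, 41]

The merge sort proceeds by recursively splitting the array and merging sorted halves.
After all merges, the sorted array is [2, 9, 10, 11, 13, 16, 27, 41].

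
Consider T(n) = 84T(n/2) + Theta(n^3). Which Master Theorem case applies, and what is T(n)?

Master Theorem for T(n) = 84T(n/2) + O(n^3):

a = 84, b = 2, c = 3
log_b(a) = log_2(84) = 6.3923

Case 1: c = 3 < log_2(84) = 6.3923
T(n) = O(n^(log_2 84))

For T(n) = 84T(n/2) + O(n^3): log_2(84) = 6.3923. This is Case 1 of the Master Theorem (c < log_b(a), work dominated by leaves), giving O(n^(log_2 84)).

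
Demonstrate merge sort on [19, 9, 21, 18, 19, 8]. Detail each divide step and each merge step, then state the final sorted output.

Merge sort trace:

Split: [19, 9, 21, 18, 19, 8] -> [19, 9, 21] and [18, 19, 8]
  Split: [19, 9, 21] -> [19] and [9, 21]
    Split: [9, 21] -> [9] and [21]
    Merge: [9] + [21] -> [9, 21]
  Merge: [19] + [9, 21] -> [9, 19, 21]
  Split: [18, 19, 8] -> [18] and [19, 8]
    Split: [19, 8] -> [19] and [8]
    Merge: [19] + [8] -> [8, 19]
  Merge: [18] + [8, 19] -> [8, 18, 19]
Merge: [9, 19, 21] + [8, 18, 19] -> [8, 9, 18, 19, 19, 21]

Final sorted array: [8, 9, 18, 19, 19, 21]

The merge sort proceeds by recursively splitting the array and merging sorted halves.
After all merges, the sorted array is [8, 9, 18, 19, 19, 21].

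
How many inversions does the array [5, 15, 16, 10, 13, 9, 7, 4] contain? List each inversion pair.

Finding inversions in [5, 15, 16, 10, 13, 9, 7, 4]:

(0, 7): arr[0]=5 > arr[7]=4
(1, 3): arr[1]=15 > arr[3]=10
(1, 4): arr[1]=15 > arr[4]=13
(1, 5): arr[1]=15 > arr[5]=9
(1, 6): arr[1]=15 > arr[6]=7
(1, 7): arr[1]=15 > arr[7]=4
(2, 3): arr[2]=16 > arr[3]=10
(2, 4): arr[2]=16 > arr[4]=13
(2, 5): arr[2]=16 > arr[5]=9
(2, 6): arr[2]=16 > arr[6]=7
(2, 7): arr[2]=16 > arr[7]=4
(3, 5): arr[3]=10 > arr[5]=9
(3, 6): arr[3]=10 > arr[6]=7
(3, 7): arr[3]=10 > arr[7]=4
(4, 5): arr[4]=13 > arr[5]=9
(4, 6): arr[4]=13 > arr[6]=7
(4, 7): arr[4]=13 > arr[7]=4
(5, 6): arr[5]=9 > arr[6]=7
(5, 7): arr[5]=9 > arr[7]=4
(6, 7): arr[6]=7 > arr[7]=4

Total inversions: 20

The array has 20 inversion(s): (0,7), (1,3), (1,4), (1,5), (1,6), (1,7), (2,3), (2,4), (2,5), (2,6), (2,7), (3,5), (3,6), (3,7), (4,5), (4,6), (4,7), (5,6), (5,7), (6,7). Each pair (i,j) satisfies i < j and arr[i] > arr[j].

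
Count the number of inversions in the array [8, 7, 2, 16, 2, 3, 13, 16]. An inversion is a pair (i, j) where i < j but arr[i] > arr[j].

Finding inversions in [8, 7, 2, 16, 2, 3, 13, 16]:

(0, 1): arr[0]=8 > arr[1]=7
(0, 2): arr[0]=8 > arr[2]=2
(0, 4): arr[0]=8 > arr[4]=2
(0, 5): arr[0]=8 > arr[5]=3
(1, 2): arr[1]=7 > arr[2]=2
(1, 4): arr[1]=7 > arr[4]=2
(1, 5): arr[1]=7 > arr[5]=3
(3, 4): arr[3]=16 > arr[4]=2
(3, 5): arr[3]=16 > arr[5]=3
(3, 6): arr[3]=16 > arr[6]=13

Total inversions: 10

The array has 10 inversion(s): (0,1), (0,2), (0,4), (0,5), (1,2), (1,4), (1,5), (3,4), (3,5), (3,6). Each pair (i,j) satisfies i < j and arr[i] > arr[j].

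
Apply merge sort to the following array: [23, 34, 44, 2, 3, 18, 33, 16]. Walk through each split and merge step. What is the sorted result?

Merge sort trace:

Split: [23, 34, 44, 2, 3, 18, 33, 16] -> [23, 34, 44, 2] and [3, 18, 33, 16]
  Split: [23, 34, 44, 2] -> [23, 34] and [44, 2]
    Split: [23, 34] -> [23] and [34]
    Merge: [23] + [34] -> [23, 34]
    Split: [44, 2] -> [44] and [2]
    Merge: [44] + [2] -> [2, 44]
  Merge: [23, 34] + [2, 44] -> [2, 23, 34, 44]
  Split: [3, 18, 33, 16] -> [3, 18] and [33, 16]
    Split: [3, 18] -> [3] and [18]
    Merge: [3] + [18] -> [3, 18]
    Split: [33, 16] -> [33] and [16]
    Merge: [33] + [16] -> [16, 33]
  Merge: [3, 18] + [16, 33] -> [3, 16, 18, 33]
Merge: [2, 23, 34, 44] + [3, 16, 18, 33] -> [2, 3, 16, 18, 23, 33, 34, 44]

Final sorted array: [2, 3, 16, 18, 23, 33, 34, 44]

The merge sort proceeds by recursively splitting the array and merging sorted halves.
After all merges, the sorted array is [2, 3, 16, 18, 23, 33, 34, 44].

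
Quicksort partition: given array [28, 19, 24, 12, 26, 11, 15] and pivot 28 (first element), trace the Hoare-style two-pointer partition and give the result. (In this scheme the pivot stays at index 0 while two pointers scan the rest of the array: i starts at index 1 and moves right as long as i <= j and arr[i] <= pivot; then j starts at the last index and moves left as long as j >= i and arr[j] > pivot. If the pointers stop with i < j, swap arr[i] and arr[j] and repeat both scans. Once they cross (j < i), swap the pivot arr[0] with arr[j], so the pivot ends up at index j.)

Hoare-style two-pointer partition with pivot = 28:

Initial array: [28, 19, 24, 12, 26, 11, 15]

Pointers start at i = 1, j = 6.
i ends at 7, j ends at 6: the pointers have crossed (j < i), so scanning stops.

Swap pivot arr[0] with arr[6] to place pivot at position 6: [15, 19, 24, 12, 26, 11, 28]
Pivot position: 6

After partitioning with pivot 28, the array becomes [15, 19, 24, 12, 26, 11, 28]. The pivot is placed at index 6. All elements to the left of the pivot are <= 28, and all elements to the right are > 28.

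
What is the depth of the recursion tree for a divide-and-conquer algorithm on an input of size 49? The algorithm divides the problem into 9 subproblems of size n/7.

For divide and conquer with division factor 7:

Problem sizes at each level:
Level 0: 49
Level 1: 7
Level 2: 1

The root is level 0 and the size-1 base case is level 2 (the tree spans levels 0 through 2, i.e. 3 levels counting the root), so the depth is the number of divisions: log_7(49) = 2

The recursion tree depth is log_7(49) = 2. At each level, the problem size is divided by 7, so it takes 2 divisions to reduce to a base case of size 1. The algorithm makes 9 recursive calls at each level.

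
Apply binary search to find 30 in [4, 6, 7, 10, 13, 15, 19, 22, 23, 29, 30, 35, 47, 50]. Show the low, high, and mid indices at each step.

Binary search for 30 in [4, 6, 7, 10, 13, 15, 19, 22, 23, 29, 30, 35, 47, 50]:

lo=0, hi=13, mid=6, arr[mid]=19 -> 19 < 30, search right half
lo=7, hi=13, mid=10, arr[mid]=30 -> Found target at index 10!

Binary search finds 30 at index 10 after 2 comparisons. The search repeatedly halves the search space by comparing with the middle element.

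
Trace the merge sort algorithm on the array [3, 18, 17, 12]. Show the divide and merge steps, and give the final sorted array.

Merge sort trace:

Split: [3, 18, 17, 12] -> [3, 18] and [17, 12]
  Split: [3, 18] -> [3] and [18]
  Merge: [3] + [18] -> [3, 18]
  Split: [17, 12] -> [17] and [12]
  Merge: [17] + [12] -> [12, 17]
Merge: [3, 18] + [12, 17] -> [3, 12, 17, 18]

Final sorted array: [3, 12, 17, 18]

The merge sort proceeds by recursively splitting the array and merging sorted halves.
After all merges, the sorted array is [3, 12, 17, 18].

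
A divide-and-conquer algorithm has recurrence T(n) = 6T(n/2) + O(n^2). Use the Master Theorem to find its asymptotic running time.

Master Theorem for T(n) = 6T(n/2) + O(n^2):

a = 6, b = 2, c = 2
log_b(a) = log_2(6) = 2.5850

Case 1: c = 2 < log_2(6) = 2.5850
T(n) = O(n^(log_2 6))

For T(n) = 6T(n/2) + O(n^2): log_2(6) = 2.5850. This is Case 1 of the Master Theorem (c < log_b(a), work dominated by leaves), giving O(n^(log_2 6)).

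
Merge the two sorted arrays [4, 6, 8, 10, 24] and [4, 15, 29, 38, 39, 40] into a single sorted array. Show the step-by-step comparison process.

Merging process:

Compare 4 vs 4: take 4 from left. Merged: [4]
Compare 6 vs 4: take 4 from right. Merged: [4, 4]
Compare 6 vs 15: take 6 from left. Merged: [4, 4, 6]
Compare 8 vs 15: take 8 from left. Merged: [4, 4, 6, 8]
Compare 10 vs 15: take 10 from left. Merged: [4, 4, 6, 8, 10]
Compare 24 vs 15: take 15 from right. Merged: [4, 4, 6, 8, 10, 15]
Compare 24 vs 29: take 24 from left. Merged: [4, 4, 6, 8, 10, 15, 24]
Append remaining from right: [29, 38, 39, 40]. Merged: [4, 4, 6, 8, 10, 15, 24, 29, 38, 39, 40]

Final merged array: [4, 4, 6, 8, 10, 15, 24, 29, 38, 39, 40]
Total comparisons: 7

The merged array is [4, 4, 6, 8, 10, 15, 24, 29, 38, 39, 40], requiring 7 comparisons. The merge step runs in O(n) time where n is the total number of elements.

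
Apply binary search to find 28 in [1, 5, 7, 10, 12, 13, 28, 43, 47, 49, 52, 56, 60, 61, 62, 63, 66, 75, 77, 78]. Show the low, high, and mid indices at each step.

Binary search for 28 in [1, 5, 7, 10, 12, 13, 28, 43, 47, 49, 52, 56, 60, 61, 62, 63, 66, 75, 77, 78]:

lo=0, hi=19, mid=9, arr[mid]=49 -> 49 > 28, search left half
lo=0, hi=8, mid=4, arr[mid]=12 -> 12 < 28, search right half
lo=5, hi=8, mid=6, arr[mid]=28 -> Found target at index 6!

Binary search finds 28 at index 6 after 3 comparisons. The search repeatedly halves the search space by comparing with the middle element.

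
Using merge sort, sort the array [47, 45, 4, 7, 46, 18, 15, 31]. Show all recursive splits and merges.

Merge sort trace:

Split: [47, 45, 4, 7, 46, 18, 15, 31] -> [47, 45, 4, 7] and [46, 18, 15, 31]
  Split: [47, 45, 4, 7] -> [47, 45] and [4, 7]
    Split: [47, 45] -> [47] and [45]
    Merge: [47] + [45] -> [45, 47]
    Split: [4, 7] -> [4] and [7]
    Merge: [4] + [7] -> [4, 7]
  Merge: [45, 47] + [4, 7] -> [4, 7, 45, 47]
  Split: [46, 18, 15, 31] -> [46, 18] and [15, 31]
    Split: [46, 18] -> [46] and [18]
    Merge: [46] + [18] -> [18, 46]
    Split: [15, 31] -> [15] and [31]
    Merge: [15] + [31] -> [15, 31]
  Merge: [18, 46] + [15, 31] -> [15, 18, 31, 46]
Merge: [4, 7, 45, 47] + [15, 18, 31, 46] -> [4, 7, 15, 18, 31, 45, 46, 47]

Final sorted array: [4, 7, 15, 18, 31, 45, 46, 47]

The merge sort proceeds by recursively splitting the array and merging sorted halves.
After all merges, the sorted array is [4, 7, 15, 18, 31, 45, 46, 47].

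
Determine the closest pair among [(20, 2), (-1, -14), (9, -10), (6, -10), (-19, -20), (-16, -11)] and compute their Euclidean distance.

Computing all pairwise distances among 6 points:

d((20, 2), (-1, -14)) = 26.4008
d((20, 2), (9, -10)) = 16.2788
d((20, 2), (6, -10)) = 18.4391
d((20, 2), (-19, -20)) = 44.7772
d((20, 2), (-16, -11)) = 38.2753
d((-1, -14), (9, -10)) = 10.7703
d((-1, -14), (6, -10)) = 8.0623
d((-1, -14), (-19, -20)) = 18.9737
d((-1, -14), (-16, -11)) = 15.2971
d((9, -10), (6, -10)) = 3.0 <-- minimum
d((9, -10), (-19, -20)) = 29.7321
d((9, -10), (-16, -11)) = 25.02
d((6, -10), (-19, -20)) = 26.9258
d((6, -10), (-16, -11)) = 22.0227
d((-19, -20), (-16, -11)) = 9.4868

Closest pair: (9, -10) and (6, -10) with distance 3.0

The closest pair is (9, -10) and (6, -10) with Euclidean distance 3.0. For 6 points, brute-force pairwise comparison is shown above. For large n, the divide-and-conquer algorithm (sort by x, recurse on halves, check the dividing strip) achieves O(n log n).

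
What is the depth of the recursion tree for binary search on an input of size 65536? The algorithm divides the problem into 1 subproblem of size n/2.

For divide and conquer with division factor 2:

Problem sizes at each level:
Level 0: 65536
Level 1: 32768
Level 2: 16384
Level 3: 8192
Level 4: 4096
Level 5: 2048
Level 6: 1024
Level 7: 512
Level 8: 256
Level 9: 128
Level 10: 64
Level 11: 32
Level 12: 16
Level 13: 8
Level 14: 4
Level 15: 2
Level 16: 1

The root is level 0 and the size-1 base case is level 16 (the tree spans levels 0 through 16, i.e. 17 levels counting the root), so the depth is the number of divisions: log_2(65536) = 16

The recursion tree depth is log_2(65536) = 16. At each level, the problem size is divided by 2, so it takes 16 divisions to reduce to a base case of size 1. The algorithm makes 1 recursive call at each level.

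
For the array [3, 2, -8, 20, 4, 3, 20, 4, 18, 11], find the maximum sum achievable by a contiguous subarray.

Using Kadane's algorithm on [3, 2, -8, 20, 4, 3, 20, 4, 18, 11]:

Scanning through the array:
Position 1 (value 2): max_ending_here = 5, max_so_far = 5
Position 2 (value -8): max_ending_here = -3, max_so_far = 5
Position 3 (value 20): max_ending_here = 20, max_so_far = 20
Position 4 (value 4): max_ending_here = 24, max_so_far = 24
Position 5 (value 3): max_ending_here = 27, max_so_far = 27
Position 6 (value 20): max_ending_here = 47, max_so_far = 47
Position 7 (value 4): max_ending_here = 51, max_so_far = 51
Position 8 (value 18): max_ending_here = 69, max_so_far = 69
Position 9 (value 11): max_ending_here = 80, max_so_far = 80

Maximum subarray: [20, 4, 3, 20, 4, 18, 11]
Maximum sum: 80

The maximum subarray is [20, 4, 3, 20, 4, 18, 11] with sum 80. This subarray runs from index 3 to index 9.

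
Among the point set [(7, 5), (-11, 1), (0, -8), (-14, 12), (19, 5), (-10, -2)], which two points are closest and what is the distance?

Computing all pairwise distances among 6 points:

d((7, 5), (-11, 1)) = 18.4391
d((7, 5), (0, -8)) = 14.7648
d((7, 5), (-14, 12)) = 22.1359
d((7, 5), (19, 5)) = 12.0
d((7, 5), (-10, -2)) = 18.3848
d((-11, 1), (0, -8)) = 14.2127
d((-11, 1), (-14, 12)) = 11.4018
d((-11, 1), (19, 5)) = 30.2655
d((-11, 1), (-10, -2)) = 3.1623 <-- minimum
d((0, -8), (-14, 12)) = 24.4131
d((0, -8), (19, 5)) = 23.0217
d((0, -8), (-10, -2)) = 11.6619
d((-14, 12), (19, 5)) = 33.7343
d((-14, 12), (-10, -2)) = 14.5602
d((19, 5), (-10, -2)) = 29.8329

Closest pair: (-11, 1) and (-10, -2) with distance 3.1623

The closest pair is (-11, 1) and (-10, -2) with Euclidean distance 3.1623. For 6 points, brute-force pairwise comparison is shown above. For large n, the divide-and-conquer algorithm (sort by x, recurse on halves, check the dividing strip) achieves O(n log n).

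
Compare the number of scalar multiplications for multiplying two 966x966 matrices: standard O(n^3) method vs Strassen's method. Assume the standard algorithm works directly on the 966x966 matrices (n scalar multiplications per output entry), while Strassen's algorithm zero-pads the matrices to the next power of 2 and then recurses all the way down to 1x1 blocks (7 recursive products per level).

Matrix multiplication for 966x966 matrices:

Strassen's algorithm requires power-of-2 dimensions. Pad 966x966 to 1024x1024 (next power of 2).

Standard algorithm: 966^3 = 901428696 multiplications
Strassen's algorithm: 7^(log2(1024)) = 7^10 = 282475249 multiplications
Savings: 901428696 - 282475249 = 618953447 multiplications

Standard: 901428696 multiplications (966^3). Strassen: 282475249 multiplications (7^10, after padding to 1024x1024). Strassen reduces 8 recursive multiplications to 7 at each level.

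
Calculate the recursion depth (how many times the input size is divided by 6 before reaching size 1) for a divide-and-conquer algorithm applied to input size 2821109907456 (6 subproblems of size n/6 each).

For divide and conquer with division factor 6:

Problem sizes at each level:
Level 0: 2821109907456
Level 1: 470184984576
Level 2: 78364164096
Level 3: 13060694016
Level 4: 2176782336
Level 5: 362797056
Level 6: 60466176
Level 7: 10077696
Level 8: 1679616
Level 9: 279936
Level 10: 46656
Level 11: 7776
Level 12: 1296
Level 13: 216
Level 14: 36
Level 15: 6
Level 16: 1

The root is level 0 and the size-1 base case is level 16 (the tree spans levels 0 through 16, i.e. 17 levels counting the root), so the depth is the number of divisions: log_6(2821109907456) = 16

The recursion tree depth is log_6(2821109907456) = 16. At each level, the problem size is divided by 6, so it takes 16 divisions to reduce to a base case of size 1. The algorithm makes 6 recursive calls at each level.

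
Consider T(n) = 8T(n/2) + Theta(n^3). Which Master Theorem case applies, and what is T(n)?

Master Theorem for T(n) = 8T(n/2) + O(n^3):

a = 8, b = 2, c = 3
log_b(a) = log_2(8) = 3.0000

Case 2: c = 3 = log_2(8) = 3.0000
T(n) = O(n^3 log n) = O(n^3 log n)

For T(n) = 8T(n/2) + O(n^3): log_2(8) = 3.0000. This is Case 2 of the Master Theorem (c = log_b(a), equal work at all levels), giving O(n^3 log n).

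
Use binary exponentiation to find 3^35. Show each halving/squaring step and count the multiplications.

Computing 3^35 by squaring (build up from 3^1; each line after the first costs one multiplication):

3^1 = 3
3^2 = (3^1)^2 = 3^2 = 9
3^4 = (3^2)^2 = 9^2 = 81
3^8 = (3^4)^2 = 81^2 = 6561
3^16 = (3^8)^2 = 6561^2 = 43046721
3^17 = 3 * 3^16 = 3 * 43046721 = 129140163
3^34 = (3^17)^2 = 129140163^2 = 16677181699666569
3^35 = 3 * 3^34 = 3 * 16677181699666569 = 50031545098999707

Result: 50031545098999707
Multiplications needed: 7 (7 lines after 3^1)

3^35 = 50031545098999707. Using exponentiation by squaring, this requires 7 multiplications. The key idea: if the exponent is even, square the half-power; if odd, multiply by the base once.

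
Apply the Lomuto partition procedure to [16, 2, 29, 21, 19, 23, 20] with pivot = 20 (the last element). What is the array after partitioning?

Lomuto partition with pivot = 20:

Initial array: [16, 2, 29, 21, 19, 23, 20]

arr[0]=16 <= 20: swap with position 0, array becomes [16, 2, 29, 21, 19, 23, 20]
arr[1]=2 <= 20: swap with position 1, array becomes [16, 2, 29, 21, 19, 23, 20]
arr[2]=29 > 20: no swap
arr[3]=21 > 20: no swap
arr[4]=19 <= 20: swap with position 2, array becomes [16, 2, 19, 21, 29, 23, 20]
arr[5]=23 > 20: no swap

Place pivot at position 3: [16, 2, 19, 20, 29, 23, 21]
Pivot position: 3

After partitioning with pivot 20, the array becomes [16, 2, 19, 20, 29, 23, 21]. The pivot is placed at index 3. All elements to the left of the pivot are <= 20, and all elements to the right are > 20.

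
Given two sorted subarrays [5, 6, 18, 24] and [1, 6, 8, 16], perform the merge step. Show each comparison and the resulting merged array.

Merging process:

Compare 5 vs 1: take 1 from right. Merged: [1]
Compare 5 vs 6: take 5 from left. Merged: [1, 5]
Compare 6 vs 6: take 6 from left. Merged: [1, 5, 6]
Compare 18 vs 6: take 6 from right. Merged: [1, 5, 6, 6]
Compare 18 vs 8: take 8 from right. Merged: [1, 5, 6, 6, 8]
Compare 18 vs 16: take 16 from right. Merged: [1, 5, 6, 6, 8, 16]
Append remaining from left: [18, 24]. Merged: [1, 5, 6, 6, 8, 16, 18, 24]

Final merged array: [1, 5, 6, 6, 8, 16, 18, 24]
Total comparisons: 6

The merged array is [1, 5, 6, 6, 8, 16, 18, 24], requiring 6 comparisons. The merge step runs in O(n) time where n is the total number of elements.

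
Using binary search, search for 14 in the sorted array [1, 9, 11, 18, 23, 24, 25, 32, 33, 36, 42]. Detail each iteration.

Binary search for 14 in [1, 9, 11, 18, 23, 24, 25, 32, 33, 36, 42]:

lo=0, hi=10, mid=5, arr[mid]=24 -> 24 > 14, search left half
lo=0, hi=4, mid=2, arr[mid]=11 -> 11 < 14, search right half
lo=3, hi=4, mid=3, arr[mid]=18 -> 18 > 14, search left half
lo=3 > hi=2, target 14 not found

Binary search determines that 14 is not in the array after 3 comparisons. The search space was exhausted without finding the target.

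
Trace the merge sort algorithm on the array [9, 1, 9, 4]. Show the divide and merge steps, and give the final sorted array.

Merge sort trace:

Split: [9, 1, 9, 4] -> [9, 1] and [9, 4]
  Split: [9, 1] -> [9] and [1]
  Merge: [9] + [1] -> [1, 9]
  Split: [9, 4] -> [9] and [4]
  Merge: [9] + [4] -> [4, 9]
Merge: [1, 9] + [4, 9] -> [1, 4, 9, 9]

Final sorted array: [1, 4, 9, 9]

The merge sort proceeds by recursively splitting the array and merging sorted halves.
After all merges, the sorted array is [1, 4, 9, 9].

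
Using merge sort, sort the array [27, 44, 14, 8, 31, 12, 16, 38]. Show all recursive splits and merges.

Merge sort trace:

Split: [27, 44, 14, 8, 31, 12, 16, 38] -> [27, 44, 14, 8] and [31, 12, 16, 38]
  Split: [27, 44, 14, 8] -> [27, 44] and [14, 8]
    Split: [27, 44] -> [27] and [44]
    Merge: [27] + [44] -> [27, 44]
    Split: [14, 8] -> [14] and [8]
    Merge: [14] + [8] -> [8, 14]
  Merge: [27, 44] + [8, 14] -> [8, 14, 27, 44]
  Split: [31, 12, 16, 38] -> [31, 12] and [16, 38]
    Split: [31, 12] -> [31] and [12]
    Merge: [31] + [12] -> [12, 31]
    Split: [16, 38] -> [16] and [38]
    Merge: [16] + [38] -> [16, 38]
  Merge: [12, 31] + [16, 38] -> [12, 16, 31, 38]
Merge: [8, 14, 27, 44] + [12, 16, 31, 38] -> [8, 12, 14, 16, 27, 31, 38, 44]

Final sorted array: [8, 12, 14, 16, 27, 31, 38, 44]

The merge sort proceeds by recursively splitting the array and merging sorted halves.
After all merges, the sorted array is [8, 12, 14, 16, 27, 31, 38, 44].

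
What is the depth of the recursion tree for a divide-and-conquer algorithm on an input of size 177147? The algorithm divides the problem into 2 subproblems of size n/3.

For divide and conquer with division factor 3:

Problem sizes at each level:
Level 0: 177147
Level 1: 59049
Level 2: 19683
Level 3: 6561
Level 4: 2187
Level 5: 729
Level 6: 243
Level 7: 81
Level 8: 27
Level 9: 9
Level 10: 3
Level 11: 1

The root is level 0 and the size-1 base case is level 11 (the tree spans levels 0 through 11, i.e. 12 levels counting the root), so the depth is the number of divisions: log_3(177147) = 11

The recursion tree depth is log_3(177147) = 11. At each level, the problem size is divided by 3, so it takes 11 divisions to reduce to a base case of size 1. The algorithm makes 2 recursive calls at each level.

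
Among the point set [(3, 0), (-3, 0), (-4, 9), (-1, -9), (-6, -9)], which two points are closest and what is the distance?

Computing all pairwise distances among 5 points:

d((3, 0), (-3, 0)) = 6.0
d((3, 0), (-4, 9)) = 11.4018
d((3, 0), (-1, -9)) = 9.8489
d((3, 0), (-6, -9)) = 12.7279
d((-3, 0), (-4, 9)) = 9.0554
d((-3, 0), (-1, -9)) = 9.2195
d((-3, 0), (-6, -9)) = 9.4868
d((-4, 9), (-1, -9)) = 18.2483
d((-4, 9), (-6, -9)) = 18.1108
d((-1, -9), (-6, -9)) = 5.0 <-- minimum

Closest pair: (-1, -9) and (-6, -9) with distance 5.0

The closest pair is (-1, -9) and (-6, -9) with Euclidean distance 5.0. For 5 points, brute-force pairwise comparison is shown above. For large n, the divide-and-conquer algorithm (sort by x, recurse on halves, check the dividing strip) achieves O(n log n).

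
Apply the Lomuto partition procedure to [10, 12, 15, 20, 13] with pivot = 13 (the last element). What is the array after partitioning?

Lomuto partition with pivot = 13:

Initial array: [10, 12, 15, 20, 13]

arr[0]=10 <= 13: swap with position 0, array becomes [10, 12, 15, 20, 13]
arr[1]=12 <= 13: swap with position 1, array becomes [10, 12, 15, 20, 13]
arr[2]=15 > 13: no swap
arr[3]=20 > 13: no swap

Place pivot at position 2: [10, 12, 13, 20, 15]
Pivot position: 2

After partitioning with pivot 13, the array becomes [10, 12, 13, 20, 15]. The pivot is placed at index 2. All elements to the left of the pivot are <= 13, and all elements to the right are > 13.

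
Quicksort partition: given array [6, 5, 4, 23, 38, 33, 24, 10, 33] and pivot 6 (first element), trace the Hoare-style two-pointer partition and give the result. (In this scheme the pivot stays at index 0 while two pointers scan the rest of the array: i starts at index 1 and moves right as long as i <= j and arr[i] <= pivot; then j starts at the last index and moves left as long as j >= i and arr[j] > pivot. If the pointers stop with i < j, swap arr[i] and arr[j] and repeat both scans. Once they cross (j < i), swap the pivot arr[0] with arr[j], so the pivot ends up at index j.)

Hoare-style two-pointer partition with pivot = 6:

Initial array: [6, 5, 4, 23, 38, 33, 24, 10, 33]

Pointers start at i = 1, j = 8.
i ends at 3, j ends at 2: the pointers have crossed (j < i), so scanning stops.

Swap pivot arr[0] with arr[2] to place pivot at position 2: [4, 5, 6, 23, 38, 33, 24, 10, 33]
Pivot position: 2

After partitioning with pivot 6, the array becomes [4, 5, 6, 23, 38, 33, 24, 10, 33]. The pivot is placed at index 2. All elements to the left of the pivot are <= 6, and all elements to the right are > 6.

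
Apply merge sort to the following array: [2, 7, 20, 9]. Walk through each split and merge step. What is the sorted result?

Merge sort trace:

Split: [2, 7, 20, 9] -> [2, 7] and [20, 9]
  Split: [2, 7] -> [2] and [7]
  Merge: [2] + [7] -> [2, 7]
  Split: [20, 9] -> [20] and [9]
  Merge: [20] + [9] -> [9, 20]
Merge: [2, 7] + [9, 20] -> [2, 7, 9, 20]

Final sorted array: [2, 7, 9, 20]

The merge sort proceeds by recursively splitting the array and merging sorted halves.
After all merges, the sorted array is [2, 7, 9, 20].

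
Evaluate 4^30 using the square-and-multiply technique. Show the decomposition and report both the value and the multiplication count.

Computing 4^30 by squaring (build up from 4^1; each line after the first costs one multiplication):

4^1 = 4
4^2 = (4^1)^2 = 4^2 = 16
4^3 = 4 * 4^2 = 4 * 16 = 64
4^6 = (4^3)^2 = 64^2 = 4096
4^7 = 4 * 4^6 = 4 * 4096 = 16384
4^14 = (4^7)^2 = 16384^2 = 268435456
4^15 = 4 * 4^14 = 4 * 268435456 = 1073741824
4^30 = (4^15)^2 = 1073741824^2 = 1152921504606846976

Result: 1152921504606846976
Multiplications needed: 7 (7 lines after 4^1)

4^30 = 1152921504606846976. Using exponentiation by squaring, this requires 7 multiplications. The key idea: if the exponent is even, square the half-power; if odd, multiply by the base once.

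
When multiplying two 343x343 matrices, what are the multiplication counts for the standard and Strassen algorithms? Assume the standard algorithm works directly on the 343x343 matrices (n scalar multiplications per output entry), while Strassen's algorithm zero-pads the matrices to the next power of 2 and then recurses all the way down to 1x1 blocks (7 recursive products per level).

Matrix multiplication for 343x343 matrices:

Strassen's algorithm requires power-of-2 dimensions. Pad 343x343 to 512x512 (next power of 2).

Standard algorithm: 343^3 = 40353607 multiplications
Strassen's algorithm: 7^(log2(512)) = 7^9 = 40353607 multiplications
Savings: 40353607 - 40353607 = 0 multiplications

Standard: 40353607 multiplications (343^3). Strassen: 40353607 multiplications (7^9, after padding to 512x512). Strassen reduces 8 recursive multiplications to 7 at each level.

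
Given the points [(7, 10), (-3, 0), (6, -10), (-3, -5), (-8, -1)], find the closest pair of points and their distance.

Computing all pairwise distances among 5 points:

d((7, 10), (-3, 0)) = 14.1421
d((7, 10), (6, -10)) = 20.025
d((7, 10), (-3, -5)) = 18.0278
d((7, 10), (-8, -1)) = 18.6011
d((-3, 0), (6, -10)) = 13.4536
d((-3, 0), (-3, -5)) = 5.0 <-- minimum
d((-3, 0), (-8, -1)) = 5.099
d((6, -10), (-3, -5)) = 10.2956
d((6, -10), (-8, -1)) = 16.6433
d((-3, -5), (-8, -1)) = 6.4031

Closest pair: (-3, 0) and (-3, -5) with distance 5.0

The closest pair is (-3, 0) and (-3, -5) with Euclidean distance 5.0. For 5 points, brute-force pairwise comparison is shown above. For large n, the divide-and-conquer algorithm (sort by x, recurse on halves, check the dividing strip) achieves O(n log n).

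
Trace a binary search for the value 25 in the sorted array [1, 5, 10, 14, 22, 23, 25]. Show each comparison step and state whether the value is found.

Binary search for 25 in [1, 5, 10, 14, 22, 23, 25]:

lo=0, hi=6, mid=3, arr[mid]=14 -> 14 < 25, search right half
lo=4, hi=6, mid=5, arr[mid]=23 -> 23 < 25, search right half
lo=6, hi=6, mid=6, arr[mid]=25 -> Found target at index 6!

Binary search finds 25 at index 6 after 3 comparisons. The search repeatedly halves the search space by comparing with the middle element.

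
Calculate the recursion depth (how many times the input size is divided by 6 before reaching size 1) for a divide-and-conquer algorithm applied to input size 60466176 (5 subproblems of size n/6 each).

For divide and conquer with division factor 6:

Problem sizes at each level:
Level 0: 60466176
Level 1: 10077696
Level 2: 1679616
Level 3: 279936
Level 4: 46656
Level 5: 7776
Level 6: 1296
Level 7: 216
Level 8: 36
Level 9: 6
Level 10: 1

The root is level 0 and the size-1 base case is level 10 (the tree spans levels 0 through 10, i.e. 11 levels counting the root), so the depth is the number of divisions: log_6(60466176) = 10

The recursion tree depth is log_6(60466176) = 10. At each level, the problem size is divided by 6, so it takes 10 divisions to reduce to a base case of size 1. The algorithm makes 5 recursive calls at each level.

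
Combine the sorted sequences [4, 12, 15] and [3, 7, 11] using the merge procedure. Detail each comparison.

Merging process:

Compare 4 vs 3: take 3 from right. Merged: [3]
Compare 4 vs 7: take 4 from left. Merged: [3, 4]
Compare 12 vs 7: take 7 from right. Merged: [3, 4, 7]
Compare 12 vs 11: take 11 from right. Merged: [3, 4, 7, 11]
Append remaining from left: [12, 15]. Merged: [3, 4, 7, 11, 12, 15]

Final merged array: [3, 4, 7, 11, 12, 15]
Total comparisons: 4

The merged array is [3, 4, 7, 11, 12, 15], requiring 4 comparisons. The merge step runs in O(n) time where n is the total number of elements.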